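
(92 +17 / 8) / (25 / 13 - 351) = -9789 / 36304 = -0.27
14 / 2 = 7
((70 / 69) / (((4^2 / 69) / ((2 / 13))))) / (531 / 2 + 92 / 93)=0.00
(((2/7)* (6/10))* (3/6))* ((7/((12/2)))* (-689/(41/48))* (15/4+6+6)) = -260442/205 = -1270.45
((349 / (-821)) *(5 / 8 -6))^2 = 225210049 / 43138624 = 5.22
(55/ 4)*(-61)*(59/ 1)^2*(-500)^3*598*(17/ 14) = 265013891361607142.86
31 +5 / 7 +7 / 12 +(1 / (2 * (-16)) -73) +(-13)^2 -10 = 79475 / 672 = 118.27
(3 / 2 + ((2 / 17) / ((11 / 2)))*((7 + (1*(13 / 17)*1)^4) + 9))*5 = 288872285 / 31236854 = 9.25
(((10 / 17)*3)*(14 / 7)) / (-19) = -60 / 323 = -0.19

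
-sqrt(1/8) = -sqrt(2)/4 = -0.35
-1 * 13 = -13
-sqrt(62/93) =-sqrt(6)/3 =-0.82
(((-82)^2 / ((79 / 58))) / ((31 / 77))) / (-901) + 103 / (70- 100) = -1128156067 / 66196470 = -17.04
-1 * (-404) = 404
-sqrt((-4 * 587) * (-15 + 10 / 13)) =-2 * sqrt(1411735) / 13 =-182.79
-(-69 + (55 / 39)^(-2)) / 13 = 207204 / 39325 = 5.27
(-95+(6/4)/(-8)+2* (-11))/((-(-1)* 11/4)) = -1875/44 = -42.61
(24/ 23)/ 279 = 8/ 2139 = 0.00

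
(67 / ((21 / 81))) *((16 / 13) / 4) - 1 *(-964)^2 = -929216.48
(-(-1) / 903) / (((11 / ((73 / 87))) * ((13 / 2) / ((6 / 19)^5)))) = 126144 / 3090783148453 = 0.00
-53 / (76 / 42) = -1113 / 38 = -29.29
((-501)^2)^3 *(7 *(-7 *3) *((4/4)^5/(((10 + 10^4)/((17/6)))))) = -1881799360446607119/2860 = -657971804351960.53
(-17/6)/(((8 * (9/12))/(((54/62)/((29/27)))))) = -1377/3596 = -0.38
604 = 604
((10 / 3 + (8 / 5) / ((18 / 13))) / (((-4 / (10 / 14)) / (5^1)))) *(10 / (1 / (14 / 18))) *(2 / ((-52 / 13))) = 2525 / 162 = 15.59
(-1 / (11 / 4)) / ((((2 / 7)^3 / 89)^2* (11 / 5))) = -4659488645 / 1936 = -2406760.66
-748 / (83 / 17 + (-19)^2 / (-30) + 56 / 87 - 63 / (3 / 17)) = 3687640 / 1792091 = 2.06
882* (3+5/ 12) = 3013.50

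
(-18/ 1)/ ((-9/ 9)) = 18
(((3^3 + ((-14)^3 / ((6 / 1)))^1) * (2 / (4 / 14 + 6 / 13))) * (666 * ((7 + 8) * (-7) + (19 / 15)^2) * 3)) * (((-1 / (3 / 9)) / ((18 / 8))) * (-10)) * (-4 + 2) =-6345028104.03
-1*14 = -14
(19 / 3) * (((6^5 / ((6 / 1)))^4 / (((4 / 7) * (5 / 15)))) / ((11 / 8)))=750415235383296 / 11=68219566853026.91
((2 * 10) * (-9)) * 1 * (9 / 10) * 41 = -6642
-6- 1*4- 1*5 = -15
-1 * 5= -5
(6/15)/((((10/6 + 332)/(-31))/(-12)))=2232/5005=0.45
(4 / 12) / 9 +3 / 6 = 29 / 54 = 0.54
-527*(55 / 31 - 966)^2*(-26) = 394914571402 / 31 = 12739179722.65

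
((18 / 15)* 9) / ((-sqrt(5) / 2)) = -108* sqrt(5) / 25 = -9.66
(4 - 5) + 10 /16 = -3 /8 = -0.38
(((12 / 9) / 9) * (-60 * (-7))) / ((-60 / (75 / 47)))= -700 / 423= -1.65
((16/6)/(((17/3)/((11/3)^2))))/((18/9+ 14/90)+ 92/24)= 880/833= 1.06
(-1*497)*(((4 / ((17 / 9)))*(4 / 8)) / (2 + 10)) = -1491 / 34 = -43.85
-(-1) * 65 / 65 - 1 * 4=-3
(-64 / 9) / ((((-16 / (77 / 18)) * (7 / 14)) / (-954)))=-32648 / 9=-3627.56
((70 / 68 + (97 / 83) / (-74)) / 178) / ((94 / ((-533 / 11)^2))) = 7516710851 / 52848415202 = 0.14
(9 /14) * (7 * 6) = 27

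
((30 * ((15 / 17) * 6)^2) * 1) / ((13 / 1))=243000 / 3757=64.68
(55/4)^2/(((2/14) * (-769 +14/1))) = -4235/2416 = -1.75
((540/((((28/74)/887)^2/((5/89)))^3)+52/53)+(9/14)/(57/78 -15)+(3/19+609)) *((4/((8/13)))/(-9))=-276037870107798059515093468960932809/24053607407856096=-11475944769001340552.32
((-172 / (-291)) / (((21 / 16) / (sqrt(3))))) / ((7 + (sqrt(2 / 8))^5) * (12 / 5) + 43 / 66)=242176 * sqrt(3) / 9425199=0.04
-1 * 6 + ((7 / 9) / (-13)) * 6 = -248 / 39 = -6.36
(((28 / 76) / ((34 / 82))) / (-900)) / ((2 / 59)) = -16933 / 581400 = -0.03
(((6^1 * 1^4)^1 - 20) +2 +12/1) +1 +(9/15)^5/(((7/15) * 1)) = 5104/4375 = 1.17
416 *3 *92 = 114816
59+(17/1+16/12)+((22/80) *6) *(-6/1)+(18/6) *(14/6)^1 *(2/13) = 26719/390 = 68.51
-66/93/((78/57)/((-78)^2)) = -97812/31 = -3155.23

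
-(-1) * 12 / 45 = 4 / 15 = 0.27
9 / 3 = 3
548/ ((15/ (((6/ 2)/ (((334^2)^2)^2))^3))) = 1233/ 4643283668453018484242871399819522811471672360123738011729920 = 0.00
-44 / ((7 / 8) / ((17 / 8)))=-748 / 7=-106.86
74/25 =2.96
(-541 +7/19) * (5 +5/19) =-1027200/361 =-2845.43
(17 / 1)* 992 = 16864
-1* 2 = -2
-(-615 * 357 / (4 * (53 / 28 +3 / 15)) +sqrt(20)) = 7684425 / 293- 2 * sqrt(5) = 26222.23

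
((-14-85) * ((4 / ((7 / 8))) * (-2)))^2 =40144896 / 49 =819283.59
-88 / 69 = -1.28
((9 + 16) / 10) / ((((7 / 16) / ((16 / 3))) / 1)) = 640 / 21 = 30.48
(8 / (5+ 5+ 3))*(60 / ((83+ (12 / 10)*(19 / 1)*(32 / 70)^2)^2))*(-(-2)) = 36015000000 / 3756605820253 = 0.01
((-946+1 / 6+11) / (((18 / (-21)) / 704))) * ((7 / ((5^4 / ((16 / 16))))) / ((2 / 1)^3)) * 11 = 66511522 / 5625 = 11824.27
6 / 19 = 0.32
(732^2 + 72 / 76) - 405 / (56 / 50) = 284866497 / 532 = 535463.34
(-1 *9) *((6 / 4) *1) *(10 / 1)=-135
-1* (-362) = 362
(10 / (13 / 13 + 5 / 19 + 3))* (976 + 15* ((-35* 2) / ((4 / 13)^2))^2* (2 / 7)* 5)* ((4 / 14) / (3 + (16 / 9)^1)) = 35614963915 / 21672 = 1643363.05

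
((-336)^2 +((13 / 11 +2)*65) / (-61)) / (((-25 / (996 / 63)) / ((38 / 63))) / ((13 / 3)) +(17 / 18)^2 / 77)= -190241.66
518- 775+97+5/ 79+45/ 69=-289420/ 1817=-159.28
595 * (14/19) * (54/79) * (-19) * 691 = -310825620/79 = -3934501.52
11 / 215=0.05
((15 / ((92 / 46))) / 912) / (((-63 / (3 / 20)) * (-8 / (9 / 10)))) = 0.00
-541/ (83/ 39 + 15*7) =-21099/ 4178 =-5.05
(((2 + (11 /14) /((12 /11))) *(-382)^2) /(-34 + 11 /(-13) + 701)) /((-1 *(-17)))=216733621 /6183240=35.05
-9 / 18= -1 / 2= -0.50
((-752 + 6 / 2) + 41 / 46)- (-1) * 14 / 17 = -584377 / 782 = -747.29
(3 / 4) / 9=1 / 12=0.08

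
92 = 92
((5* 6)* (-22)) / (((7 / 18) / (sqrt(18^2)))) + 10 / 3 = -641450 / 21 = -30545.24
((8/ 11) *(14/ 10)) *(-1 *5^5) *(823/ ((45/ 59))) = -339899000/ 99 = -3433323.23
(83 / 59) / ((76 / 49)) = 0.91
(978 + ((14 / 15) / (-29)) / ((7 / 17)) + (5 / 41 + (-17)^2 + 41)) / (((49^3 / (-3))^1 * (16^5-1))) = -23328961 / 733397792040375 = -0.00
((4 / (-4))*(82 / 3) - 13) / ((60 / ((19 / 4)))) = -2299 / 720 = -3.19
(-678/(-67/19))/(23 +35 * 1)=6441/1943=3.31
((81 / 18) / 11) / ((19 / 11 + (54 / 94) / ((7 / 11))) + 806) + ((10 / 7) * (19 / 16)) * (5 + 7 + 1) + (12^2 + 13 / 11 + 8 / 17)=1284866282885 / 7661398976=167.71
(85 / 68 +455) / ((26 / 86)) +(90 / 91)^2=50020975 / 33124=1510.11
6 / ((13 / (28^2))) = 4704 / 13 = 361.85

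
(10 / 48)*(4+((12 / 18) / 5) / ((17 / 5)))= 515 / 612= 0.84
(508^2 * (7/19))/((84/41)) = 2645156/57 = 46406.25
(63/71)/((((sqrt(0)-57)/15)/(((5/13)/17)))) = -1575/298129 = -0.01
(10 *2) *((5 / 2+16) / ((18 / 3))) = 185 / 3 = 61.67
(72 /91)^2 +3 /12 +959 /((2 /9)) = 142975639 /33124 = 4316.38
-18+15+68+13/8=533/8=66.62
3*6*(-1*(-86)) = 1548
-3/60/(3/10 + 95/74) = -37/1172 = -0.03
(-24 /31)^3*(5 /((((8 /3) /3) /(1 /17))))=-77760 /506447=-0.15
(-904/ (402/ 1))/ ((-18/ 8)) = 1808/ 1809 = 1.00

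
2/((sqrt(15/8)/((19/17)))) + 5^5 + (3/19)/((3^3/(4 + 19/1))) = 76*sqrt(30)/255 + 534398/171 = 3126.77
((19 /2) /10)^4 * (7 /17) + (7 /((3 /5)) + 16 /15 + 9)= 180080741 /8160000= 22.07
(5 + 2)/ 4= 7/ 4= 1.75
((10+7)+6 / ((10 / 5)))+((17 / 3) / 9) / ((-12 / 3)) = 2143 / 108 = 19.84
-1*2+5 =3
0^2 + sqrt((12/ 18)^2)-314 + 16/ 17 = -15932/ 51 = -312.39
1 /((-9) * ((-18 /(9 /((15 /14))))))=7 /135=0.05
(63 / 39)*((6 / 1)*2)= 252 / 13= 19.38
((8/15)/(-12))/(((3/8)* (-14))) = 8/945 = 0.01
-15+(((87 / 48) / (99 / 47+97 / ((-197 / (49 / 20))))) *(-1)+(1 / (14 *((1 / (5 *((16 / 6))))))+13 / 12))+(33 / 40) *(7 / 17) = -11613280667 / 793344440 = -14.64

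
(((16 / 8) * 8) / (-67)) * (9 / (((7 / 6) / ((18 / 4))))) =-3888 / 469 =-8.29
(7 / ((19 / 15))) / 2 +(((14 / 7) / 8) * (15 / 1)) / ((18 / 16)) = 695 / 114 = 6.10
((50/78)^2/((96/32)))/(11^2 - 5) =625/529308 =0.00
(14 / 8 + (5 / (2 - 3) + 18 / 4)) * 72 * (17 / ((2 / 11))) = 8415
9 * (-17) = -153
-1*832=-832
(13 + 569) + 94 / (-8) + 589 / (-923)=569.61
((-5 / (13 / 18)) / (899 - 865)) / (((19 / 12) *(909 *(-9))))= 20 / 1272297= 0.00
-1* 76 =-76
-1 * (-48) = 48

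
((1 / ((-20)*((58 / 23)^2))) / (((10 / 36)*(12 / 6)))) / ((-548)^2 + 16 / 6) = -14283 / 303069488000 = -0.00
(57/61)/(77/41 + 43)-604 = -67790623/112240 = -603.98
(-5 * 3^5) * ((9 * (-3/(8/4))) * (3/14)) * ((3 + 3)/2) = 295245/28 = 10544.46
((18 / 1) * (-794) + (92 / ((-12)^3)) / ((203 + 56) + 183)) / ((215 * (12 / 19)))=-51850461749 / 492635520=-105.25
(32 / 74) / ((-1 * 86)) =-8 / 1591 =-0.01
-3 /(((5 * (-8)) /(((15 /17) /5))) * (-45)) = -1 /3400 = -0.00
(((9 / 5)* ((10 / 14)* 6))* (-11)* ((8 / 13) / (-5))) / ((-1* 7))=-4752 / 3185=-1.49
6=6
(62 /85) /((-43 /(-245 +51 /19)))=4.11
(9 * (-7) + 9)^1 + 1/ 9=-485/ 9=-53.89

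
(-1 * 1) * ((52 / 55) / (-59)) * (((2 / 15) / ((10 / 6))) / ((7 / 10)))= 0.00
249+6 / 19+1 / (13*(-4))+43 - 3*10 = 259149 / 988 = 262.30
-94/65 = -1.45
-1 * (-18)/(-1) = -18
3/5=0.60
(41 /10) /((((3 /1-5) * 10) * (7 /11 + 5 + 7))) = -451 /27800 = -0.02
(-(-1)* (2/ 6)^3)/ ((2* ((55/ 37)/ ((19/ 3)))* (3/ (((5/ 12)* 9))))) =703/ 7128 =0.10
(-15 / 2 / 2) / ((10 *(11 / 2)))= -3 / 44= -0.07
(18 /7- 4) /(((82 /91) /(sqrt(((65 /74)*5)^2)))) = -21125 /3034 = -6.96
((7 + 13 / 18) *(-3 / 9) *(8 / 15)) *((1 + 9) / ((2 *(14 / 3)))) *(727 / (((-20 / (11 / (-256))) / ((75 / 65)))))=-1111583 / 419328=-2.65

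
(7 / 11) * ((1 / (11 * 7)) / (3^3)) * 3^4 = 3 / 121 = 0.02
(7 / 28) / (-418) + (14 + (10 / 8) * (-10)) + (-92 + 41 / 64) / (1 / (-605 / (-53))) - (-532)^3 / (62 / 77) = 4109560112997747 / 21976768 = 186995654.37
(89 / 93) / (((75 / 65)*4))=1157 / 5580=0.21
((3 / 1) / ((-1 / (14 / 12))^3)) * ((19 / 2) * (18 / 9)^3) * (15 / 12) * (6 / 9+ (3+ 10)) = -1335985 / 216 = -6185.12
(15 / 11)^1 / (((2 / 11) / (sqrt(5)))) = 15 * sqrt(5) / 2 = 16.77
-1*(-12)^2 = -144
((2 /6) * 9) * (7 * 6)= 126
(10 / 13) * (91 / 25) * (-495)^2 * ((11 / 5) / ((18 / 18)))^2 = 16602894 / 5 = 3320578.80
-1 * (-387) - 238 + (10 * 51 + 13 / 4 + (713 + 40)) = 5661 / 4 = 1415.25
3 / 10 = 0.30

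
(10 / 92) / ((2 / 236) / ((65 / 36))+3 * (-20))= -19175 / 10583772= -0.00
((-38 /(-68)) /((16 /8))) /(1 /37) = 703 /68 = 10.34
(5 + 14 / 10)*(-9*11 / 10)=-63.36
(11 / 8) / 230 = 11 / 1840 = 0.01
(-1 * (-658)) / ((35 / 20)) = 376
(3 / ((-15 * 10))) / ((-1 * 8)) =1 / 400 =0.00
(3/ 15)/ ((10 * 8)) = 1/ 400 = 0.00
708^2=501264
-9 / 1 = -9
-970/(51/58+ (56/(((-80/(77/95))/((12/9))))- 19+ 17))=80170500/155149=516.73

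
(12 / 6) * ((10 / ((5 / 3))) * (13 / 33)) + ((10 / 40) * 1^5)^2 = 843 / 176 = 4.79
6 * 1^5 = 6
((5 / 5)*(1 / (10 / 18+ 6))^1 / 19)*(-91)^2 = 74529 / 1121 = 66.48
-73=-73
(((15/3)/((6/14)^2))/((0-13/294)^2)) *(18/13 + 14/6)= 341182100/6591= 51764.85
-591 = -591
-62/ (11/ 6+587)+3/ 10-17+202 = 6542929/ 35330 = 185.19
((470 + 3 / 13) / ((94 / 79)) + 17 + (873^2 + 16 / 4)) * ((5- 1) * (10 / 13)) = 18636604540 / 7943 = 2346292.90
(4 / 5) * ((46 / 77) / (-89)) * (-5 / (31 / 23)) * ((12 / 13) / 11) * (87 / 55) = 4418208 / 1670864195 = 0.00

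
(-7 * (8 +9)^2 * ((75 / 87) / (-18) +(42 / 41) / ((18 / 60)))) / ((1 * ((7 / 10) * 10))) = -20823895 / 21402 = -972.99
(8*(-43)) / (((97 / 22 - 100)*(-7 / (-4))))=2.06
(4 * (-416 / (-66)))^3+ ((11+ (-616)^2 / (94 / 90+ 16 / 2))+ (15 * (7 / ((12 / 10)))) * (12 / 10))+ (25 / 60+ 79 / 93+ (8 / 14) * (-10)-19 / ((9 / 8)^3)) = 1809862231065629 / 31162122684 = 58078.91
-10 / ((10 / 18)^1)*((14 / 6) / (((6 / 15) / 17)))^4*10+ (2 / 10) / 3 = -3133342515613 / 180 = -17407458420.07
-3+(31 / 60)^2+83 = 288961 / 3600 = 80.27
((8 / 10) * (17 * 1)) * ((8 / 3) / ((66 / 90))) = 544 / 11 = 49.45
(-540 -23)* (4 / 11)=-2252 / 11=-204.73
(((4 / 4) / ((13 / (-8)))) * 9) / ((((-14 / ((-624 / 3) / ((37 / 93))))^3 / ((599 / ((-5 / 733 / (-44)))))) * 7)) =-96810281110893182976 / 608089265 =-159204062105.74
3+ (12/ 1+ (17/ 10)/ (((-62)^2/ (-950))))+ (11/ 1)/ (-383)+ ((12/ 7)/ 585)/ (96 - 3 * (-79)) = 9737701151303/ 669204785340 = 14.55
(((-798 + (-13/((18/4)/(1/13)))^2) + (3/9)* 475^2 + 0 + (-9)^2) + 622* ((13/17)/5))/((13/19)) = 9757034584/89505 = 109011.06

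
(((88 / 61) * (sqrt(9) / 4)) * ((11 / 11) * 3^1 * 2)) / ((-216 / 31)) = -341 / 366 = -0.93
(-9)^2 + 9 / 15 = 408 / 5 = 81.60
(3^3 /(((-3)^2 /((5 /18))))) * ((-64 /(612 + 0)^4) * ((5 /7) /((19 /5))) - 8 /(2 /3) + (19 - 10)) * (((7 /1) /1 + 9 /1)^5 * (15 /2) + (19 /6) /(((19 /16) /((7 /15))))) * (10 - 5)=-10181195710519133765 /103568462109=-98304015.56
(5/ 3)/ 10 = 1/ 6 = 0.17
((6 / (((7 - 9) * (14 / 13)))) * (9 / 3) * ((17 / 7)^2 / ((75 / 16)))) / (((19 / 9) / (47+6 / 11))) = -424420776 / 1792175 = -236.82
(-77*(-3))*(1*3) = 693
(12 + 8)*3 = 60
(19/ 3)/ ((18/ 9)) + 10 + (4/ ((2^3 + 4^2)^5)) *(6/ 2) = 8736769/ 663552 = 13.17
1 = 1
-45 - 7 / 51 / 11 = -25252 / 561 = -45.01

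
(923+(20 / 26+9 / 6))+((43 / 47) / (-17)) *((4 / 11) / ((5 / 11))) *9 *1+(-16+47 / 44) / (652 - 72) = 49031470305 / 53015248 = 924.86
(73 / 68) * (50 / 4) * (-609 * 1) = -8172.24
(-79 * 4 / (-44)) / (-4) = -79 / 44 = -1.80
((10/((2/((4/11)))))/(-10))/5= -2/55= -0.04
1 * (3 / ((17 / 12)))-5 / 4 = 59 / 68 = 0.87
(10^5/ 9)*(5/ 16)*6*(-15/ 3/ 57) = -312500/ 171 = -1827.49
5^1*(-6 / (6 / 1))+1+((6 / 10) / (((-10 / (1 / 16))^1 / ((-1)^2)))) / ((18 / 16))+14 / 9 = -2203 / 900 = -2.45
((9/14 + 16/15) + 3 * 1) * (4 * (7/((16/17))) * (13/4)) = 218569/480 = 455.35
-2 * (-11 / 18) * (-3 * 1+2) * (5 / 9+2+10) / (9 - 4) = -1243 / 405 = -3.07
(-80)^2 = 6400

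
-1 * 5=-5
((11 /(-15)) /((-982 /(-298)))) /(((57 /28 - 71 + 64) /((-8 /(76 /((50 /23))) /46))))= -458920 /2057912097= -0.00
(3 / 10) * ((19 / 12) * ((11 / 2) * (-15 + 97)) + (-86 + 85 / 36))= 2837 / 15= 189.13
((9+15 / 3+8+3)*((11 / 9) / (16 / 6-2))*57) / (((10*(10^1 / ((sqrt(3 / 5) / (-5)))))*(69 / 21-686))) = 1463*sqrt(15) / 955800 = 0.01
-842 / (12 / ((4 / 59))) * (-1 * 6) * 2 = 3368 / 59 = 57.08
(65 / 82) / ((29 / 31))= 2015 / 2378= 0.85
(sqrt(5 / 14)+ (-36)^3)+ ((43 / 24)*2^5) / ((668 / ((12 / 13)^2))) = -1316770224 / 28223+ sqrt(70) / 14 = -46655.33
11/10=1.10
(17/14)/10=17/140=0.12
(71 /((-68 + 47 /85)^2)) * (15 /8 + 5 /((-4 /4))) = -12824375 /262938312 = -0.05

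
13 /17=0.76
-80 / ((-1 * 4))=20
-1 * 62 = -62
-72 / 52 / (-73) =18 / 949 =0.02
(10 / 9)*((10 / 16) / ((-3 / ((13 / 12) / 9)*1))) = -325 / 11664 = -0.03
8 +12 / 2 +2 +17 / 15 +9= 392 / 15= 26.13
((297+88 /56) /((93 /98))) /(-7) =-4180 /93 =-44.95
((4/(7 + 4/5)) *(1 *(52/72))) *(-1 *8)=-80/27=-2.96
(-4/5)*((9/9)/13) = -4/65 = -0.06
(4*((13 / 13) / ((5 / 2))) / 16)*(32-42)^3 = -100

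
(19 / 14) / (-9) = -0.15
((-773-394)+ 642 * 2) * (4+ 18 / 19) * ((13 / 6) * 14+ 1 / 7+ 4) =2654184 / 133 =19956.27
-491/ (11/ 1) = -491/ 11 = -44.64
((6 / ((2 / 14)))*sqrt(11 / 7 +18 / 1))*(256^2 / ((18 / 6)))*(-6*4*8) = -25165824*sqrt(959) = -779328320.41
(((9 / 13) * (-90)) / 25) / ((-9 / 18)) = 324 / 65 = 4.98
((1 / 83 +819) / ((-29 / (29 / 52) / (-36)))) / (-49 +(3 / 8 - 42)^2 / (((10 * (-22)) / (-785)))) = 1722834432 / 18636044531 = 0.09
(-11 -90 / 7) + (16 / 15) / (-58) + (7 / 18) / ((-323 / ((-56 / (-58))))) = -70450699 / 2950605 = -23.88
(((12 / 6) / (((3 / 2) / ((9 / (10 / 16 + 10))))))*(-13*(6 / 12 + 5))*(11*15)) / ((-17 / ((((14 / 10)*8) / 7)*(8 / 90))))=805376 / 7225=111.47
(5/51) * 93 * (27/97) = 4185/1649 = 2.54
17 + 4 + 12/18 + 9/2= 157/6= 26.17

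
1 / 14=0.07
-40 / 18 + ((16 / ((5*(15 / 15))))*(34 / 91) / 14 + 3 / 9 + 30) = 808253 / 28665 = 28.20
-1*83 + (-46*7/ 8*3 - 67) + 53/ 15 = -16033/ 60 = -267.22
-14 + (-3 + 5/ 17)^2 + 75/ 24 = -8215/ 2312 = -3.55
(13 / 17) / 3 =13 / 51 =0.25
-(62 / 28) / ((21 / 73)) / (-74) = 2263 / 21756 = 0.10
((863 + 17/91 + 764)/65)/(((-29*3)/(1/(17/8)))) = -13616/100555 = -0.14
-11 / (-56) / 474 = 11 / 26544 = 0.00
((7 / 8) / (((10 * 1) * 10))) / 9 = 7 / 7200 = 0.00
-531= -531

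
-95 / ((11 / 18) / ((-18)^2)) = -554040 / 11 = -50367.27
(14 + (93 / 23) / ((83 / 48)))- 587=-1089393 / 1909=-570.66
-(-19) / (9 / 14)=266 / 9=29.56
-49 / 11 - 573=-6352 / 11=-577.45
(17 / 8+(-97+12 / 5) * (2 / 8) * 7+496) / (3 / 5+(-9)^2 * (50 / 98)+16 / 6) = 7.46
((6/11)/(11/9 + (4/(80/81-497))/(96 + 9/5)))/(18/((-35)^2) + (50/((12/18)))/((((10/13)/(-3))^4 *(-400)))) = -308057951040000/29930039583079933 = -0.01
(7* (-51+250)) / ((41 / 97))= 135121 / 41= 3295.63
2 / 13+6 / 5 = 88 / 65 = 1.35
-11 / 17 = -0.65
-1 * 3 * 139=-417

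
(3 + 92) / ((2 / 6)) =285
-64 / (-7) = 64 / 7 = 9.14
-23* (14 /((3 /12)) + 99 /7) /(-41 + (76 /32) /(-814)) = 73540016 /1869077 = 39.35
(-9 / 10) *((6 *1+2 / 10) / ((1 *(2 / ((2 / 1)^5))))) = -2232 / 25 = -89.28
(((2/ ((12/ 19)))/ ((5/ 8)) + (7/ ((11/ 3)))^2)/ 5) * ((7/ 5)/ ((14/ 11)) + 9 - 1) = 1438801/ 90750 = 15.85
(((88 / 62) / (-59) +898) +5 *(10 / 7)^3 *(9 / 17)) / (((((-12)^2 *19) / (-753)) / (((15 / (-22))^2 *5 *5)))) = -2272913495848125 / 784595289632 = -2896.92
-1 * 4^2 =-16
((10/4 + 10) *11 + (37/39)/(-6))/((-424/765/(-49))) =66927385/5512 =12142.12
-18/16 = -9/8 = -1.12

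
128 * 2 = 256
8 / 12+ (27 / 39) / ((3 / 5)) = 71 / 39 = 1.82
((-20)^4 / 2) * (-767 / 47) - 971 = -61405637 / 47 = -1306502.91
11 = 11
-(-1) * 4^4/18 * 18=256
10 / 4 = 5 / 2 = 2.50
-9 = -9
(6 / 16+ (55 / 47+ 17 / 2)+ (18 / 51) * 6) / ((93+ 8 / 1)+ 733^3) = 25915 / 839126713232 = 0.00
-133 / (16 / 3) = -399 / 16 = -24.94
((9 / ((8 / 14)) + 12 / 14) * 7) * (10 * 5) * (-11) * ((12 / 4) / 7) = -383625 / 14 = -27401.79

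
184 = 184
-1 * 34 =-34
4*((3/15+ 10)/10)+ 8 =12.08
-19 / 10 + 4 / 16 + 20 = 367 / 20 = 18.35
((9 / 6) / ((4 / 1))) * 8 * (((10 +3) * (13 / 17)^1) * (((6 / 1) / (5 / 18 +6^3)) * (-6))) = -328536 / 66181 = -4.96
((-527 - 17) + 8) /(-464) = 67 /58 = 1.16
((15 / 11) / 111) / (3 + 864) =5 / 352869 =0.00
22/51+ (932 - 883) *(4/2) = 5020/51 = 98.43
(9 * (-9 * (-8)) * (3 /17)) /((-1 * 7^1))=-1944 /119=-16.34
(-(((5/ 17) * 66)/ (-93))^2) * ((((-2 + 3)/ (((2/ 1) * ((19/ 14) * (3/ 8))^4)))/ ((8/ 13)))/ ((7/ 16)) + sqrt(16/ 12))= -3535922790400/ 2931707601729 - 24200 * sqrt(3)/ 833187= -1.26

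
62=62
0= 0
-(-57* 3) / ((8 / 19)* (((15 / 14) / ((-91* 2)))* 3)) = -229957 / 10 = -22995.70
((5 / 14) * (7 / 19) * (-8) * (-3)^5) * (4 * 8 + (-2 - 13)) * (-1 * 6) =-495720 / 19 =-26090.53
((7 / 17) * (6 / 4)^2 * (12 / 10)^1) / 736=0.00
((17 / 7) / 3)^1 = 17 / 21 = 0.81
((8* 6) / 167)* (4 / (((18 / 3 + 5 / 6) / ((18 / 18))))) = 1152 / 6847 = 0.17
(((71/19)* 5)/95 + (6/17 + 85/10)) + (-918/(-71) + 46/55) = 1093549019/47929970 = 22.82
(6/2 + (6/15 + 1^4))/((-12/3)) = -11/10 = -1.10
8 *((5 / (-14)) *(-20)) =400 / 7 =57.14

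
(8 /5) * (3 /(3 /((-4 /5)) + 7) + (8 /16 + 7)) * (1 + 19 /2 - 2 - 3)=4818 /65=74.12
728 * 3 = 2184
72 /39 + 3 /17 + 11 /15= 9136 /3315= 2.76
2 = 2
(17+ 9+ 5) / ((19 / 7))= 11.42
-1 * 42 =-42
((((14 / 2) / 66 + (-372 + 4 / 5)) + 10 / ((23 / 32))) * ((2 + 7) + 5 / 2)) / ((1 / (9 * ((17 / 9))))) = -46087051 / 660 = -69828.87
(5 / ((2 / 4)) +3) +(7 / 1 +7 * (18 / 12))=61 / 2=30.50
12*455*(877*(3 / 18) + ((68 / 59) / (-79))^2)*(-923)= -16003004412397730 / 21724921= -736619682.64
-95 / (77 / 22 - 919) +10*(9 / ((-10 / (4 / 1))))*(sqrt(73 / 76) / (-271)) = 190 / 1831 +18*sqrt(1387) / 5149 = 0.23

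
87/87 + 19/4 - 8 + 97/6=167/12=13.92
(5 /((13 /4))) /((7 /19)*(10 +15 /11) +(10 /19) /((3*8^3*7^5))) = 10790900736 /29365190543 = 0.37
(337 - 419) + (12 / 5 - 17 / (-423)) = -168269 / 2115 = -79.56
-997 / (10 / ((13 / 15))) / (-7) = 12961 / 1050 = 12.34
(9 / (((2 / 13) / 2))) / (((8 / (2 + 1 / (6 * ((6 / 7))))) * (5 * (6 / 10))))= 1027 / 96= 10.70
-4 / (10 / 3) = -6 / 5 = -1.20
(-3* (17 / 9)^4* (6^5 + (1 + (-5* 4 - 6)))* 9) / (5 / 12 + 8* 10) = -2589485084 / 78165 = -33128.45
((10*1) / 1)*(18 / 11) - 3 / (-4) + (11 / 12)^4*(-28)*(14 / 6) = -4963835 / 171072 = -29.02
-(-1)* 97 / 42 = 97 / 42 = 2.31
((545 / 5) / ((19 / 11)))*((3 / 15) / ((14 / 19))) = 1199 / 70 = 17.13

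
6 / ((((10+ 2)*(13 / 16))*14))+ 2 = 186 / 91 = 2.04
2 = 2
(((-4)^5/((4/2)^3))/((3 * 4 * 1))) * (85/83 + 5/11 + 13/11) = -77728/2739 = -28.38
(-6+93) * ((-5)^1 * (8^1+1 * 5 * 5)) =-14355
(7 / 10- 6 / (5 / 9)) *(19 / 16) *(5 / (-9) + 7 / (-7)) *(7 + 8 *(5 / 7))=170791 / 720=237.21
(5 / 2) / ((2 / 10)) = 25 / 2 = 12.50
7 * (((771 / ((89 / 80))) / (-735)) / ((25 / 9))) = -37008 / 15575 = -2.38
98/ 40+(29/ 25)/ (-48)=2.43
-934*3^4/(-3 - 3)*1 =12609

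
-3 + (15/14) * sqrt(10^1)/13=-3 + 15 * sqrt(10)/182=-2.74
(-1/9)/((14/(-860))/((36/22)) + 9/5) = -172/2771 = -0.06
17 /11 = 1.55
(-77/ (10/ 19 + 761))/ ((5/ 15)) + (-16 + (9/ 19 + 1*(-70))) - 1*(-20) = -861776/ 13091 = -65.83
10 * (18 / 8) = 45 / 2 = 22.50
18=18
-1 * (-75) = 75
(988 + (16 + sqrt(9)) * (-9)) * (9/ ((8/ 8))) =7353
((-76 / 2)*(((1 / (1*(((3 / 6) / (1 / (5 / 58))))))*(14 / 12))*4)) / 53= -61712 / 795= -77.63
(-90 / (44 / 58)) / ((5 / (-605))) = 14355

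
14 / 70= 1 / 5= 0.20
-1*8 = -8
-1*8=-8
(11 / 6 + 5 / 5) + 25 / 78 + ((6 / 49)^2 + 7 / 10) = 1207581 / 312130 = 3.87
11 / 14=0.79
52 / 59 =0.88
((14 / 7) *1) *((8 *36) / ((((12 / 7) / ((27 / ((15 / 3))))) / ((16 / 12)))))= 12096 / 5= 2419.20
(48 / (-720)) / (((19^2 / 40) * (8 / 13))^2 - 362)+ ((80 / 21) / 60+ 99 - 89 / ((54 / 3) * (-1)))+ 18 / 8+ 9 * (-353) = -1082683725703 / 352580508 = -3070.74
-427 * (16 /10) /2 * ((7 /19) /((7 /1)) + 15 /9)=-167384 /285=-587.31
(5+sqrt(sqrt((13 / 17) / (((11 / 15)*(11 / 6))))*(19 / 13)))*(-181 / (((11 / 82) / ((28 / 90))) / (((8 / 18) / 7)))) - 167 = -267533 / 891 - 118736*10^(1 / 4)*221^(3 / 4)*sqrt(627) / 10830105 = -328.24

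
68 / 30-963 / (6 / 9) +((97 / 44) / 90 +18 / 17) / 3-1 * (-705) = -29763743 / 40392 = -736.87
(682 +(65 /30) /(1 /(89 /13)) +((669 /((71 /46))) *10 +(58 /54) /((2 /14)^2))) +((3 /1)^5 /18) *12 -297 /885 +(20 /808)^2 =121041215774653 /23075274060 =5245.49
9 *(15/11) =12.27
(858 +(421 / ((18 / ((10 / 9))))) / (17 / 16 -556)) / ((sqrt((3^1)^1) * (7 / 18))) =1234078124 * sqrt(3) / 1678131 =1273.73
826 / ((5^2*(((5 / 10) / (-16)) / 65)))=-343616 / 5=-68723.20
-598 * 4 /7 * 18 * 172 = -7405632 /7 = -1057947.43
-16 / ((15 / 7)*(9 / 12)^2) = -1792 / 135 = -13.27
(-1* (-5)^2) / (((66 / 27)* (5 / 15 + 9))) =-1.10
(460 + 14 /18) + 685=1145.78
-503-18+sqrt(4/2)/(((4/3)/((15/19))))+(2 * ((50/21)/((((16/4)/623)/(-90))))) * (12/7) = -114948.73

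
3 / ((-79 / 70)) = -210 / 79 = -2.66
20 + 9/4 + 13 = 141/4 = 35.25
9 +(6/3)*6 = 21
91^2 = 8281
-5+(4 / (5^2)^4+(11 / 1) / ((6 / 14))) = 24218762 / 1171875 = 20.67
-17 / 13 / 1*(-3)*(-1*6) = -306 / 13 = -23.54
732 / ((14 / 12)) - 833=-1439 / 7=-205.57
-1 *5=-5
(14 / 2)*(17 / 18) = 119 / 18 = 6.61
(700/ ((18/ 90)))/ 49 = 71.43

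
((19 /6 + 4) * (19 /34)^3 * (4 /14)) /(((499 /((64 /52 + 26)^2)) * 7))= 3080027091 /40603183894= 0.08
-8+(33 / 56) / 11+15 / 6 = -305 / 56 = -5.45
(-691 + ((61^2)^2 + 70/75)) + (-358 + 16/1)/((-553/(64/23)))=2641447449136/190785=13845152.65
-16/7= -2.29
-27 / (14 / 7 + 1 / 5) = -135 / 11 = -12.27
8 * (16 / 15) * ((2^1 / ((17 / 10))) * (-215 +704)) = 83456 / 17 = 4909.18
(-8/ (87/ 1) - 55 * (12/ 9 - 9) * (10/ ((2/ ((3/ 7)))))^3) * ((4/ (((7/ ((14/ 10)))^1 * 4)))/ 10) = 123809131/ 1492050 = 82.98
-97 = -97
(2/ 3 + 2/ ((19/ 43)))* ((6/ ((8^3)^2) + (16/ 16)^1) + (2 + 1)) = 19398767/ 933888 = 20.77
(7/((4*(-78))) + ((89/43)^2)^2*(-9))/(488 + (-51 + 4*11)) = -176204144335/513066303672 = -0.34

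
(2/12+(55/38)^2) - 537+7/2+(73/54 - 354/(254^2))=-333215993689/628837452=-529.89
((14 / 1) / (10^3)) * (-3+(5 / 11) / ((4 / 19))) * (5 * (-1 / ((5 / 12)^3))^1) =27972 / 34375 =0.81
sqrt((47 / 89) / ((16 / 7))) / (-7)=-sqrt(29281) / 2492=-0.07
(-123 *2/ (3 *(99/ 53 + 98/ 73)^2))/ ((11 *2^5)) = -0.02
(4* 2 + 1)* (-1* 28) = -252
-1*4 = -4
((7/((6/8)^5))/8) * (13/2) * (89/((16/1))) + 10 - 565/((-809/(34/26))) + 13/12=145.31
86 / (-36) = -43 / 18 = -2.39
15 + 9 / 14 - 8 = 107 / 14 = 7.64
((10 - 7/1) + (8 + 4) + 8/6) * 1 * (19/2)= 155.17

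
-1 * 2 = -2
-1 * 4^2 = -16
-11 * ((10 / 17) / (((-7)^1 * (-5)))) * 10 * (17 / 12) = -55 / 21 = -2.62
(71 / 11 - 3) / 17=38 / 187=0.20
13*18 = 234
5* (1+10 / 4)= 35 / 2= 17.50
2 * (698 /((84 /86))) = 30014 /21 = 1429.24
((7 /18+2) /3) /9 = 43 /486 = 0.09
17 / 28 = 0.61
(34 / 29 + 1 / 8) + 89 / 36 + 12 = 32927 / 2088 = 15.77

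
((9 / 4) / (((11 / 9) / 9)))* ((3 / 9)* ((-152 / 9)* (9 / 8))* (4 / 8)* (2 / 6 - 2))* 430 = 1654425 / 44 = 37600.57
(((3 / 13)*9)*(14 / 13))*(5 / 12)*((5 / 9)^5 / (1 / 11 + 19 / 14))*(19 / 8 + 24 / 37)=7537578125 / 73190264472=0.10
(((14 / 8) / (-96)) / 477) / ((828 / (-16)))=7 / 9478944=0.00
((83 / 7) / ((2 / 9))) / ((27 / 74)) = 3071 / 21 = 146.24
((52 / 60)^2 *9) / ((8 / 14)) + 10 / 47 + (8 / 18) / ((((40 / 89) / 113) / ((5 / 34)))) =5119232 / 179775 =28.48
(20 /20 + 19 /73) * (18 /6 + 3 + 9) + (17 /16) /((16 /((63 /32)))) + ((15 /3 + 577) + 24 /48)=359727463 /598016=601.53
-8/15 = -0.53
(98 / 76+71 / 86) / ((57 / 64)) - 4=-25228 / 15523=-1.63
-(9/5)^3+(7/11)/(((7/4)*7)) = -55633/9625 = -5.78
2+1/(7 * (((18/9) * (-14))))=391/196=1.99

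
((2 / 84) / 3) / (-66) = -1 / 8316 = -0.00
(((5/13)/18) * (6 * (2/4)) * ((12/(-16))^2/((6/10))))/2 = 25/832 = 0.03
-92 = -92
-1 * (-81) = 81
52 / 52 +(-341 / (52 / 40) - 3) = -3436 / 13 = -264.31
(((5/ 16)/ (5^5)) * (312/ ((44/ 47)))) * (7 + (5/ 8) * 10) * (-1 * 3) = -291447/ 220000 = -1.32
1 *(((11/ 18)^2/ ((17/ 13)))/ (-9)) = -0.03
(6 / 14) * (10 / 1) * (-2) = -60 / 7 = -8.57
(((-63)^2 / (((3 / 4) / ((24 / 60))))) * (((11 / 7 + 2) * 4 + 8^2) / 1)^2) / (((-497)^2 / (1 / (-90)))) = -3603648 / 6175225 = -0.58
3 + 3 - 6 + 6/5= 1.20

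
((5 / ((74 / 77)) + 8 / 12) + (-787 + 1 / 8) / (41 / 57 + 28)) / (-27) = 31296421 / 39248712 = 0.80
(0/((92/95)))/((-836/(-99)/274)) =0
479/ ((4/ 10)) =2395/ 2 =1197.50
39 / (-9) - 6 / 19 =-4.65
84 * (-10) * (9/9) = -840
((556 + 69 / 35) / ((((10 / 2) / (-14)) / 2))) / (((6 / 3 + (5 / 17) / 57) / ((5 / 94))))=-37847202 / 456605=-82.89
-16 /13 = -1.23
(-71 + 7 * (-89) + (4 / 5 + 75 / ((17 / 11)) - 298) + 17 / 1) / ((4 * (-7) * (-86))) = -39341 / 102340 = -0.38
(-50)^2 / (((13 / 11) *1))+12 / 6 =27526 / 13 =2117.38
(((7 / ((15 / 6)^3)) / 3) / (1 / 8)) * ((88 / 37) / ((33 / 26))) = 93184 / 41625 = 2.24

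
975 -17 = 958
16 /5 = 3.20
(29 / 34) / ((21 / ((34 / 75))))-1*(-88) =138629 / 1575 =88.02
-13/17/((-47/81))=1053/799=1.32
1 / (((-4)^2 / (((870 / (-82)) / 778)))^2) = 189225 / 260475495424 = 0.00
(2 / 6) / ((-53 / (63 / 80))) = -21 / 4240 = -0.00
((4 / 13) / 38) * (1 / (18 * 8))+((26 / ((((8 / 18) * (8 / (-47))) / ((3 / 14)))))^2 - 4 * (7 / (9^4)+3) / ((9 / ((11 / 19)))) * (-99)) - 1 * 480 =5020.38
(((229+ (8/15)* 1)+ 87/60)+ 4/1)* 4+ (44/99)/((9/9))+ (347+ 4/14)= 405614/315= 1287.66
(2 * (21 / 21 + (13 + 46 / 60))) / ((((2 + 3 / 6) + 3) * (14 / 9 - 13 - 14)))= -2658 / 12595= -0.21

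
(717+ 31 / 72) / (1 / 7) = 361585 / 72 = 5022.01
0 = 0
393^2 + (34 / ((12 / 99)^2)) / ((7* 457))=3952677321 / 25592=154449.72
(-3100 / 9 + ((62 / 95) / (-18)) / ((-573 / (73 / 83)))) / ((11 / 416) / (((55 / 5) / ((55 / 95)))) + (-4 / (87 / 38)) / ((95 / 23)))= 168969870731168 / 206817588027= 817.00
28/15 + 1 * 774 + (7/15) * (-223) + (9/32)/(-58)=6234259/9280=671.80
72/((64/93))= 837/8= 104.62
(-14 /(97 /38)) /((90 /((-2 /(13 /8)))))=4256 /56745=0.08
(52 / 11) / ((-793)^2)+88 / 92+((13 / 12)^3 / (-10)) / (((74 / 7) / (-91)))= 32096616895201 / 15649447207680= 2.05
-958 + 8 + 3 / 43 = -40847 / 43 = -949.93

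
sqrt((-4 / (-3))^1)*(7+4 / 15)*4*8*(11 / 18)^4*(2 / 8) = 1595869*sqrt(3) / 295245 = 9.36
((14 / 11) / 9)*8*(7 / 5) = 784 / 495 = 1.58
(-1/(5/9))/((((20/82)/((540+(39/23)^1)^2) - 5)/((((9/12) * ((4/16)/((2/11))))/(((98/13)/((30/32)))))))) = 73717616486943/1596673793469440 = 0.05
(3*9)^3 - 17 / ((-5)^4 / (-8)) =12302011 / 625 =19683.22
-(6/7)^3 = -216/343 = -0.63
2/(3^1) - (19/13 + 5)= -5.79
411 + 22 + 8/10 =2169/5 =433.80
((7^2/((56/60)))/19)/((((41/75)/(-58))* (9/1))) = -32.57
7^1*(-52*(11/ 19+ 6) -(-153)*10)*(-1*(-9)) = 1421910/ 19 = 74837.37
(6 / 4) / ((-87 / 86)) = -43 / 29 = -1.48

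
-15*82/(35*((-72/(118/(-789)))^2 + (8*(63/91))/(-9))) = -0.00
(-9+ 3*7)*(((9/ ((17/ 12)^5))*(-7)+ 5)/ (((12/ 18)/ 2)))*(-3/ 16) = 231582537/ 5679428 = 40.78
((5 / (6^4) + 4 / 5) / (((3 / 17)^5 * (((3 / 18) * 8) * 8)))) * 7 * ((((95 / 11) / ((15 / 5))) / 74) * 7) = 6885708690203 / 8203244544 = 839.39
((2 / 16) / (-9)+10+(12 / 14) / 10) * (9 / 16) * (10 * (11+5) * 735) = 2665005 / 4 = 666251.25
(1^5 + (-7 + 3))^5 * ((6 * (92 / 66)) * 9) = -201204 / 11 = -18291.27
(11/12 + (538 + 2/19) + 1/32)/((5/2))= 983233/4560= 215.62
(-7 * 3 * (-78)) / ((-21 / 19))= -1482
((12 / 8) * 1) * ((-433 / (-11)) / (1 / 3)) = 3897 / 22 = 177.14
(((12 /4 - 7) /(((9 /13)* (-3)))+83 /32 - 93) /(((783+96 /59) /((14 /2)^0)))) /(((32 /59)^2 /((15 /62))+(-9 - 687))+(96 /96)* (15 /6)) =78503042065 /481933877197968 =0.00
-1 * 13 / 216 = -13 / 216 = -0.06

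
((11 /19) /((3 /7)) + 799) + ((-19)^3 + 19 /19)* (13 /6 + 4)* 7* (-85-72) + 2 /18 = 7947842218 /171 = 46478609.46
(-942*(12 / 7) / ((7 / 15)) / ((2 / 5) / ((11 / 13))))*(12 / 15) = -3730320 / 637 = -5856.08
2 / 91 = 0.02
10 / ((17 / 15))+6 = 252 / 17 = 14.82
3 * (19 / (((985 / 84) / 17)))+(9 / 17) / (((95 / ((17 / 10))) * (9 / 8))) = 7733408 / 93575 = 82.64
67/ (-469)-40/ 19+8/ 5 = -431/ 665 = -0.65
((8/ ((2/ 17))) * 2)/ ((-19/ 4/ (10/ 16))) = -340/ 19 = -17.89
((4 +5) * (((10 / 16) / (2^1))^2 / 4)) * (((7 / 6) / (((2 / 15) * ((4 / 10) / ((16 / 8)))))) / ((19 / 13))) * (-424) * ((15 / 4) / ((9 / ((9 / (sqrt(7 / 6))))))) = -58134375 * sqrt(42) / 38912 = -9682.20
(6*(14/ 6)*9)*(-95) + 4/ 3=-35906/ 3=-11968.67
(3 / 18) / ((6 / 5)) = 5 / 36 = 0.14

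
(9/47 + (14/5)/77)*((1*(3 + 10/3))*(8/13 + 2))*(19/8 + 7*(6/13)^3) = 10242708233/885962220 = 11.56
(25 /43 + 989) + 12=43068 /43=1001.58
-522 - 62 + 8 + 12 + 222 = -342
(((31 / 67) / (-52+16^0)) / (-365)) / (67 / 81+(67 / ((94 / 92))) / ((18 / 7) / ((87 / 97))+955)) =7649350533 / 275628533867815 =0.00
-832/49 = -16.98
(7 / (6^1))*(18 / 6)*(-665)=-4655 / 2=-2327.50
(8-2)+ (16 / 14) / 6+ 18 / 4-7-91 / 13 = -3.31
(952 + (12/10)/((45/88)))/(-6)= -35788/225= -159.06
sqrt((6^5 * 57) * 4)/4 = 332.88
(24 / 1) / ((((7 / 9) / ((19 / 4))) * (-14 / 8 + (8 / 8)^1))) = -1368 / 7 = -195.43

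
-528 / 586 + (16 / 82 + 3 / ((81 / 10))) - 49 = -16002029 / 324351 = -49.34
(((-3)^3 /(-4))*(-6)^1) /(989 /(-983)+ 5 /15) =60.20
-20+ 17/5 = -83/5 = -16.60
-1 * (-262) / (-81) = -262 / 81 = -3.23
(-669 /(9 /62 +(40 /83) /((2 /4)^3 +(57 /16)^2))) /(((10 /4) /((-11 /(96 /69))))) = 1428869794341 /123431480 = 11576.22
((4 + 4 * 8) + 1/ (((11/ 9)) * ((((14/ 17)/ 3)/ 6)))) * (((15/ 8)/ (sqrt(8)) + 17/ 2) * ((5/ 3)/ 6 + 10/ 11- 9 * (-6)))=10794315 * sqrt(2)/ 7744 + 12233557/ 484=27247.21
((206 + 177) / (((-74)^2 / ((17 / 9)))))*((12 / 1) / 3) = 6511 / 12321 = 0.53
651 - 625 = 26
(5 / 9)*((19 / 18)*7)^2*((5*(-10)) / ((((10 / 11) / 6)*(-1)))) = 4864475 / 486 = 10009.21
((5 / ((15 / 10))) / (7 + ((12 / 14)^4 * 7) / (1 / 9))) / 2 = 343 / 8439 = 0.04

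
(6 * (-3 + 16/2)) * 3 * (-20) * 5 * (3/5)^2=-3240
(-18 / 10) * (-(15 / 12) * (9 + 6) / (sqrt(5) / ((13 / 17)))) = 351 * sqrt(5) / 68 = 11.54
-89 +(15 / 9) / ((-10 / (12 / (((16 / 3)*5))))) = -3563 / 40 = -89.08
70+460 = 530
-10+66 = 56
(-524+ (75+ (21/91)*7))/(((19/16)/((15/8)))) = -174480/247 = -706.40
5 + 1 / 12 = 61 / 12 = 5.08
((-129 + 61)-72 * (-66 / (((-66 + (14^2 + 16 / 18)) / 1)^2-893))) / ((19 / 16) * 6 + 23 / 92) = -712471648 / 77605709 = -9.18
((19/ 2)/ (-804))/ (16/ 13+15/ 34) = -4199/ 594156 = -0.01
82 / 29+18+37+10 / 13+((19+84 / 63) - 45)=38375 / 1131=33.93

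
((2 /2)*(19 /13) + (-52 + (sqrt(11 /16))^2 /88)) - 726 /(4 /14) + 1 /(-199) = -858150757 /331136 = -2591.54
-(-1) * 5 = 5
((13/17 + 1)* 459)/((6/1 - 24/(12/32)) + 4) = -15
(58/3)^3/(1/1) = 195112/27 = 7226.37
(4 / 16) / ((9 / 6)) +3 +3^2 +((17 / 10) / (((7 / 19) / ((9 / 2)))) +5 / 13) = 181903 / 5460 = 33.32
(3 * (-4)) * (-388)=4656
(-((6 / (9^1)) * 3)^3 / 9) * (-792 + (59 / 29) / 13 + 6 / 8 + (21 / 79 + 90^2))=-6497.04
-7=-7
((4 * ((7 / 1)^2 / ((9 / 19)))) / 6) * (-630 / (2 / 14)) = -912380 / 3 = -304126.67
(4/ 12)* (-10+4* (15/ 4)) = 5/ 3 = 1.67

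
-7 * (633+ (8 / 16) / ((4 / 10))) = -17759 / 4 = -4439.75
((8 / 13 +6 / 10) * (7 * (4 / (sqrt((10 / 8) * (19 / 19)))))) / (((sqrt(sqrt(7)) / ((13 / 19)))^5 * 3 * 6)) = 9025276 * sqrt(5) * 7^(3 / 4) / 3899855925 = 0.02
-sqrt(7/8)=-sqrt(14)/4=-0.94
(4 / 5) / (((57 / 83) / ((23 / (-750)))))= -3818 / 106875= -0.04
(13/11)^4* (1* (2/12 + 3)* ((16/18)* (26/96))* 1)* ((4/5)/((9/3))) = 7054567/17788815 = 0.40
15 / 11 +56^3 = 1931791 / 11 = 175617.36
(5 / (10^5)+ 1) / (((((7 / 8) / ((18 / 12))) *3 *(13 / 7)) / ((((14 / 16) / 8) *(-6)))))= -0.20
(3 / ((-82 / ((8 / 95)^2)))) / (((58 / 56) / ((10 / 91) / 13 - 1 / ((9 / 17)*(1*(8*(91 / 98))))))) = 32 / 519675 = 0.00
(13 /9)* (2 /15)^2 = 52 /2025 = 0.03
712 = 712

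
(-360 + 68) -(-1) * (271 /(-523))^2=-79797027 /273529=-291.73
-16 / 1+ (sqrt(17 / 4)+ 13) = -3+ sqrt(17) / 2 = -0.94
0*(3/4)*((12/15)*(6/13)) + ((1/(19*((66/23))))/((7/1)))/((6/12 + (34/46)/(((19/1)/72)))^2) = 462346/1922664975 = 0.00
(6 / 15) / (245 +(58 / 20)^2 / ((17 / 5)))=0.00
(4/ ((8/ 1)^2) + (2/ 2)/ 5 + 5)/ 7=421/ 560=0.75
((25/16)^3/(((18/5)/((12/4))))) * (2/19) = 78125/233472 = 0.33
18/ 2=9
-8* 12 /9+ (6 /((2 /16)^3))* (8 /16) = 4576 /3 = 1525.33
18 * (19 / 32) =171 / 16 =10.69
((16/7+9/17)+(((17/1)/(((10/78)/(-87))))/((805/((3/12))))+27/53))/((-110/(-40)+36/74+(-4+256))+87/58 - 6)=-19790671/19225245175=-0.00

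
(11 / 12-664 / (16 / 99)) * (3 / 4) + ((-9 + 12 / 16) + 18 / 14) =-3087.65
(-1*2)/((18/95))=-95/9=-10.56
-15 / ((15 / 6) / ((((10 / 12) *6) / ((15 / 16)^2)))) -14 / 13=-6866 / 195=-35.21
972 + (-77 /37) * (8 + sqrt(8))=949.47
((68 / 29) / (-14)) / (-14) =17 / 1421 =0.01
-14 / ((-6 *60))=7 / 180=0.04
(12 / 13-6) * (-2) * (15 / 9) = 220 / 13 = 16.92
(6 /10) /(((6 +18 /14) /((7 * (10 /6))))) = 49 /51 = 0.96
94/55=1.71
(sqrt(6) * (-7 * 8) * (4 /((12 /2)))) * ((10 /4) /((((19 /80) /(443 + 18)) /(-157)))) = 1621244800 * sqrt(6) /57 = 69670570.32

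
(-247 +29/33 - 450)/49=-22972/1617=-14.21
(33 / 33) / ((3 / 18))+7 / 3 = 25 / 3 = 8.33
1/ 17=0.06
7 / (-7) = -1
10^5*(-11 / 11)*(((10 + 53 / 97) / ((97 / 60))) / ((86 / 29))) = -89001000000 / 404587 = -219979.88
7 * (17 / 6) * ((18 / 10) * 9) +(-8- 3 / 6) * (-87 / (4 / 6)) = 28611 / 20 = 1430.55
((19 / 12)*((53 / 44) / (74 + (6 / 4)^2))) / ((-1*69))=-1007 / 2777940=-0.00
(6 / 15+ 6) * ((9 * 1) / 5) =11.52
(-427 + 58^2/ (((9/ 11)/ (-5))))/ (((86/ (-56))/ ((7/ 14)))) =2644082/ 387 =6832.25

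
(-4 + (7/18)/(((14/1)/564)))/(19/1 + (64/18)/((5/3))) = 175/317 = 0.55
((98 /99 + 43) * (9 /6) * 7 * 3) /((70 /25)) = 21775 /44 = 494.89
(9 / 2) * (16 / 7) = 72 / 7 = 10.29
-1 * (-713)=713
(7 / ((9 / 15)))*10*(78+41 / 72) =989975 / 108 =9166.44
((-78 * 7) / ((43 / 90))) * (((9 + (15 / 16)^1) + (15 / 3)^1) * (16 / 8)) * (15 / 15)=-2936115 / 86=-34140.87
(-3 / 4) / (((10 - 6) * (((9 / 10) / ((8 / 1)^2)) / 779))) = -31160 / 3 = -10386.67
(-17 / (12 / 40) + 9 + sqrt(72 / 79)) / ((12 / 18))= -143 / 2 + 9 * sqrt(158) / 79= -70.07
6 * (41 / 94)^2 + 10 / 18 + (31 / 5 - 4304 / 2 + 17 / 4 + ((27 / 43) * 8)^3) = -63641305564367 / 31613573340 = -2013.10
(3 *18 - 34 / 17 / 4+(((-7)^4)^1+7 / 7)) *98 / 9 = 80213 / 3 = 26737.67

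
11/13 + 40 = 531/13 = 40.85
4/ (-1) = -4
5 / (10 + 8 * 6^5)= 5 / 62218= 0.00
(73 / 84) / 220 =0.00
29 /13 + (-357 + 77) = -3611 /13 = -277.77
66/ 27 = 22/ 9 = 2.44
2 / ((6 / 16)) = 16 / 3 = 5.33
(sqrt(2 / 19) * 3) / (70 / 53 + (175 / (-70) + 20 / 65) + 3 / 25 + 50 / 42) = 2170350 * sqrt(38) / 6033241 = 2.22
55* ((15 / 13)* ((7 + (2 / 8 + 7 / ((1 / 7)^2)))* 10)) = 5779125 / 26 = 222274.04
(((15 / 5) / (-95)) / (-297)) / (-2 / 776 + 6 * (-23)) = -0.00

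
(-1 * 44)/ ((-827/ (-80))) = -3520/ 827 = -4.26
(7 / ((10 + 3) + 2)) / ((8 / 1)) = 7 / 120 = 0.06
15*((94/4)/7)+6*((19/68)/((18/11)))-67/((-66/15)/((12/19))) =18205237/298452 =61.00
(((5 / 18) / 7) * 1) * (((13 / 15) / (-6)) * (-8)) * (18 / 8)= 13 / 126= 0.10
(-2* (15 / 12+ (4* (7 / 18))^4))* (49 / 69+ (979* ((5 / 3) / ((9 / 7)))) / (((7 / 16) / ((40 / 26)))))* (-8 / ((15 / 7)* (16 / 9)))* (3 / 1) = 47033174885039 / 117704340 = 399587.43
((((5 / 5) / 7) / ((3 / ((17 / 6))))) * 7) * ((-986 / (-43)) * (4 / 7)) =33524 / 2709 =12.38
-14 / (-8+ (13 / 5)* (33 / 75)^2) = 43750 / 23427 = 1.87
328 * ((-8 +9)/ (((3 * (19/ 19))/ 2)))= 656/ 3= 218.67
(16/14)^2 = 64/49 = 1.31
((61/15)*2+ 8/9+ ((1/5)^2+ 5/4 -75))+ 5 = -53719/900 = -59.69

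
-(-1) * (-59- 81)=-140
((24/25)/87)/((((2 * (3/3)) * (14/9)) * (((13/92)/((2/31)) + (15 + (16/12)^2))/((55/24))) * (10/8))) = 54648/159410825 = 0.00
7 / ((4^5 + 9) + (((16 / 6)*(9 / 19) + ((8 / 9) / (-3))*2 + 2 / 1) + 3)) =3591 / 532838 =0.01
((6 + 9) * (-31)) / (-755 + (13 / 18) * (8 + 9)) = 8370 / 13369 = 0.63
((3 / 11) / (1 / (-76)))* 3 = -684 / 11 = -62.18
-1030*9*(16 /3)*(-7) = 346080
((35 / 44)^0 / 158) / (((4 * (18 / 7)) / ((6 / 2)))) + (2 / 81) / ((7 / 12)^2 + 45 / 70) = 303947 / 11273616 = 0.03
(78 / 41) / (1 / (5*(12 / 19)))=4680 / 779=6.01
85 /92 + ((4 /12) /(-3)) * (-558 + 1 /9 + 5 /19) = 62.88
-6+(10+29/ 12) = 77/ 12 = 6.42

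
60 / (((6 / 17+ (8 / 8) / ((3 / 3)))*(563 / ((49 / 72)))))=4165 / 77694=0.05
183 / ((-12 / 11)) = -671 / 4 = -167.75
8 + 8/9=8.89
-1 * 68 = -68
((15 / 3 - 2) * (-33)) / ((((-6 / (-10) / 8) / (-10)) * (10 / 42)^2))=232848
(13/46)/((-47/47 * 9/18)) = -13/23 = -0.57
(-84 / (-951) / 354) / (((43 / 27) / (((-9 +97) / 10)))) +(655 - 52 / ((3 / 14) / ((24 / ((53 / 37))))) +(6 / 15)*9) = -726146916787 / 213120685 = -3407.21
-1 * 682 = -682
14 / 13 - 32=-402 / 13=-30.92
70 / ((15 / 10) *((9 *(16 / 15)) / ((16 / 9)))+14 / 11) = 7700 / 1031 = 7.47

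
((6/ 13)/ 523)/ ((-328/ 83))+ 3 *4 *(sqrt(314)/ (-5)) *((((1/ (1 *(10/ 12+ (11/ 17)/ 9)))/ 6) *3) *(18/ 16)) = -4131 *sqrt(314)/ 2770 - 249/ 1115036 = -26.43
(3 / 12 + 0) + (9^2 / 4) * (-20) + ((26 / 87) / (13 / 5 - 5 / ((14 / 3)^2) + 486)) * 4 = -67412260679 / 166553844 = -404.75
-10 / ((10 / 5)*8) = -5 / 8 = -0.62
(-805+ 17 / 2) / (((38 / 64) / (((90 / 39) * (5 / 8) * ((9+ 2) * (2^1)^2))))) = -21027600 / 247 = -85131.98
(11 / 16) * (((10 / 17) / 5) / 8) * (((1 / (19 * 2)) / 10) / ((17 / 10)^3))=275 / 50780768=0.00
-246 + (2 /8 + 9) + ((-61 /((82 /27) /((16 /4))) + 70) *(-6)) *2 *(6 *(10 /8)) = 113813 /164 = 693.98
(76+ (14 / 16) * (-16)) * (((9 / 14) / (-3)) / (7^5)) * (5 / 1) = -465 / 117649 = -0.00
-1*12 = -12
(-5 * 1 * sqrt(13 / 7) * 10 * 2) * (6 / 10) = -60 * sqrt(91) / 7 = -81.77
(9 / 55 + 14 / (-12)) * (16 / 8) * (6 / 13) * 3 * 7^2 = -97314 / 715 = -136.10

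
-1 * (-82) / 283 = 82 / 283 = 0.29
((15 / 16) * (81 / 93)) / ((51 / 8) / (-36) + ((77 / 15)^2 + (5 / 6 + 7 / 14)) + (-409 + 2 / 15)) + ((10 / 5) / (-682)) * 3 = -931101 / 85119397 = -0.01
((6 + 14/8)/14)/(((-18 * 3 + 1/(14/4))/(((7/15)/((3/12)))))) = -0.02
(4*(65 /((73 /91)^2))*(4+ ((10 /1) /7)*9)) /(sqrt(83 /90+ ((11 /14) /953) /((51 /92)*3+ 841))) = 3810916200*sqrt(7248829534440134) /45749566640017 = 7092.12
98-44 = 54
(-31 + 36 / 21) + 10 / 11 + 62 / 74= -78458 / 2849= -27.54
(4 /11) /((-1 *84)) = -1 /231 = -0.00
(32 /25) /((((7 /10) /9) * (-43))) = -576 /1505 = -0.38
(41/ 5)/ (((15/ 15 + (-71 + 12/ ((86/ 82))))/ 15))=-2.10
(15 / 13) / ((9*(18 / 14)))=35 / 351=0.10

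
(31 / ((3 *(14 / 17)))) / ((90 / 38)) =10013 / 1890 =5.30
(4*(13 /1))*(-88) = -4576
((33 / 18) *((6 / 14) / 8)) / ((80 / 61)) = 671 / 8960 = 0.07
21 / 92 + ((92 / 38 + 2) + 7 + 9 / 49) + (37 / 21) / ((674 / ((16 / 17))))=11.84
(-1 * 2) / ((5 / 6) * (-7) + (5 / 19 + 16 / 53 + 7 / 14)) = 6042 / 14405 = 0.42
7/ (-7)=-1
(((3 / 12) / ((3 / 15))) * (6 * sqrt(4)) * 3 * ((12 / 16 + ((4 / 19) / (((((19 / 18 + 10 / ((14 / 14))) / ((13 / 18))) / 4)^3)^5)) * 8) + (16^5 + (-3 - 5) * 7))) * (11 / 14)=1198924863721735858085585633482720198211354865 / 32339833088334262429351661532494390936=37072697.95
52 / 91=4 / 7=0.57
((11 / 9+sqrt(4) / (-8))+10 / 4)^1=125 / 36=3.47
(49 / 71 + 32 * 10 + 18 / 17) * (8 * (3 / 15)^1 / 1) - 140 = 2261908 / 6035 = 374.80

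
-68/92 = -17/23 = -0.74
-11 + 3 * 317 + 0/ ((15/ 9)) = 940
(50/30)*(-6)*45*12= -5400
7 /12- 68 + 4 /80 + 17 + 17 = -1001 /30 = -33.37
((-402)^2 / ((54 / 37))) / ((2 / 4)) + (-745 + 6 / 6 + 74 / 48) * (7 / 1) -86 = 1729393 / 8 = 216174.12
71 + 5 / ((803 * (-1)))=57008 / 803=70.99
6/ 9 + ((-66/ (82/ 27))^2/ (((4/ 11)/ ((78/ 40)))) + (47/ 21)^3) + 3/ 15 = 633821216621/ 249083856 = 2544.61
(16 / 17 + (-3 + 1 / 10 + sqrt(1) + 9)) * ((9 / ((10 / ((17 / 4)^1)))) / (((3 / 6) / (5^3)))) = 61515 / 8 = 7689.38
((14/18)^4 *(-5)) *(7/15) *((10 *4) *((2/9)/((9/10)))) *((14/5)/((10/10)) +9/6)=-57816080/1594323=-36.26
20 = 20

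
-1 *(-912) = 912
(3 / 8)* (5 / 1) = 15 / 8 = 1.88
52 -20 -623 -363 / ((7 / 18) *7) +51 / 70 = -354573 / 490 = -723.62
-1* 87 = -87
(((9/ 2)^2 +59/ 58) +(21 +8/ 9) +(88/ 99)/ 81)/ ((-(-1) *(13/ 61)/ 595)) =132490650985/ 1099332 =120519.23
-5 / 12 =-0.42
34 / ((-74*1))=-17 / 37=-0.46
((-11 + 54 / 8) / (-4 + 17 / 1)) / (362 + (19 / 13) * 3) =-17 / 19052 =-0.00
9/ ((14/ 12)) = 54/ 7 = 7.71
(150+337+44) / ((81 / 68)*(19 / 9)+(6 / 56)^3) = 22017856 / 104323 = 211.05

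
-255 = -255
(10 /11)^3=1000 /1331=0.75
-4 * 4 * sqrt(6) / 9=-16 * sqrt(6) / 9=-4.35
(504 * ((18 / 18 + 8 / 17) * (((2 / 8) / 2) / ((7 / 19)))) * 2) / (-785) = -1710 / 2669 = -0.64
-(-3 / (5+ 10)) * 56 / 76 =14 / 95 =0.15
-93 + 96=3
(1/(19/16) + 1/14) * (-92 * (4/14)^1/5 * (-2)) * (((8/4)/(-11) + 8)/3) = 1281744/51205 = 25.03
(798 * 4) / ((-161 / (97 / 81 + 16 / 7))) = -300200 / 4347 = -69.06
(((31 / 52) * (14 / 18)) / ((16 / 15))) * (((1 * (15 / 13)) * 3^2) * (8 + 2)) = 244125 / 5408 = 45.14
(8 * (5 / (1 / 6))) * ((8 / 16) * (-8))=-960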